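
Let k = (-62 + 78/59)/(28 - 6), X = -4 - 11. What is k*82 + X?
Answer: -156515/649 ≈ -241.16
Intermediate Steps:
X = -15
k = -1790/649 (k = (-62 + 78*(1/59))/22 = (-62 + 78/59)*(1/22) = -3580/59*1/22 = -1790/649 ≈ -2.7581)
k*82 + X = -1790/649*82 - 15 = -146780/649 - 15 = -156515/649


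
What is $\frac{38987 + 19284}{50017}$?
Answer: $\frac{58271}{50017} \approx 1.165$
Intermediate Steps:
$\frac{38987 + 19284}{50017} = 58271 \cdot \frac{1}{50017} = \frac{58271}{50017}$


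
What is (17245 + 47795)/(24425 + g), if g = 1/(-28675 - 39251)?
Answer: 4417907040/1659092549 ≈ 2.6628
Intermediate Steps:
g = -1/67926 (g = 1/(-67926) = -1/67926 ≈ -1.4722e-5)
(17245 + 47795)/(24425 + g) = (17245 + 47795)/(24425 - 1/67926) = 65040/(1659092549/67926) = 65040*(67926/1659092549) = 4417907040/1659092549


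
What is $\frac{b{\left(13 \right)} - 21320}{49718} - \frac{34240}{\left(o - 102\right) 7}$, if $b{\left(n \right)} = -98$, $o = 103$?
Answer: $- \frac{851247123}{174013} \approx -4891.9$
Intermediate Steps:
$\frac{b{\left(13 \right)} - 21320}{49718} - \frac{34240}{\left(o - 102\right) 7} = \frac{-98 - 21320}{49718} - \frac{34240}{\left(103 - 102\right) 7} = \left(-21418\right) \frac{1}{49718} - \frac{34240}{1 \cdot 7} = - \frac{10709}{24859} - \frac{34240}{7} = - \frac{851247123}{174013}$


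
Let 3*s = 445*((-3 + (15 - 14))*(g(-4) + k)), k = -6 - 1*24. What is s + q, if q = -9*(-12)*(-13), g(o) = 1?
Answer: 21598/3 ≈ 7199.3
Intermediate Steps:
k = -30 (k = -6 - 24 = -30)
s = 25810/3 (s = (445*((-3 + (15 - 14))*(1 - 30)))/3 = (445*((-3 + 1)*(-29)))/3 = (445*(-2*(-29)))/3 = (445*58)/3 = (⅓)*25810 = 25810/3 ≈ 8603.3)
q = -1404 (q = 108*(-13) = -1404)
s + q = 25810/3 - 1404 = 21598/3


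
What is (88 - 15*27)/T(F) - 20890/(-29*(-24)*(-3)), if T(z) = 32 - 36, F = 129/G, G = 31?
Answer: 46591/522 ≈ 89.255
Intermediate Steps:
F = 129/31 ≈ 4.1613
T(z) = -4
(88 - 15*27)/T(F) - 20890/(-29*(-24)*(-3)) = (88 - 15*27)/(-4) - 20890/(-29*(-24)*(-3)) = (88 - 405)*(-¼) - 20890/(696*(-3)) = -317*(-¼) - 20890/(-2088) = 317/4 - 20890*(-1/2088) = 317/4 + 10445/1044 = 46591/522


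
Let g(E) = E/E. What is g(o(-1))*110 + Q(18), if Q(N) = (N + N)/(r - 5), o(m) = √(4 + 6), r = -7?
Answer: 107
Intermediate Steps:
o(m) = √10
Q(N) = -N/6 (Q(N) = (N + N)/(-7 - 5) = (2*N)/(-12) = (2*N)*(-1/12) = -N/6)
g(E) = 1
g(o(-1))*110 + Q(18) = 1*110 - ⅙*18 = 110 - 3 = 107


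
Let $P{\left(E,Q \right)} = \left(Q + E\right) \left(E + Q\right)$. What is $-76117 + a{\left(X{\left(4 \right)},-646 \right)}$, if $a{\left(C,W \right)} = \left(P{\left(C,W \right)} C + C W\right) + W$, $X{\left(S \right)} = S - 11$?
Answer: $-3057104$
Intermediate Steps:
$X{\left(S \right)} = -11 + S$ ($X{\left(S \right)} = S - 11 = -11 + S$)
$P{\left(E,Q \right)} = \left(E + Q\right)^{2}$ ($P{\left(E,Q \right)} = \left(E + Q\right) \left(E + Q\right) = \left(E + Q\right)^{2}$)
$a{\left(C,W \right)} = W + C W + C \left(C + W\right)^{2}$ ($a{\left(C,W \right)} = \left(\left(C + W\right)^{2} C + C W\right) + W = \left(C \left(C + W\right)^{2} + C W\right) + W = \left(C W + C \left(C + W\right)^{2}\right) + W = W + C W + C \left(C + W\right)^{2}$)
$-76117 + a{\left(X{\left(4 \right)},-646 \right)} = -76117 + \left(-646 + \left(-11 + 4\right) \left(-646\right) + \left(-11 + 4\right) \left(\left(-11 + 4\right) - 646\right)^{2}\right) = -76117 - \left(-3876 + 7 \left(-7 - 646\right)^{2}\right) = -76117 - \left(-3876 + 2984863\right) = -76117 - 2980987 = -3057104$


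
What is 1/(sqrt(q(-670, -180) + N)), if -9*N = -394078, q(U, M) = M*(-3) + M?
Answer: 3*sqrt(397318)/397318 ≈ 0.0047594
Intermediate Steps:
q(U, M) = -2*M (q(U, M) = -3*M + M = -2*M)
N = 394078/9 (N = -1/9*(-394078) = 394078/9 ≈ 43786.)
1/(sqrt(q(-670, -180) + N)) = 1/(sqrt(-2*(-180) + 394078/9)) = 1/(sqrt(360 + 394078/9)) = 1/(sqrt(397318/9)) = 1/(sqrt(397318)/3) = 3*sqrt(397318)/397318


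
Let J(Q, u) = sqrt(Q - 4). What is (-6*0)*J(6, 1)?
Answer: 0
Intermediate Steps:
J(Q, u) = sqrt(-4 + Q)
(-6*0)*J(6, 1) = (-6*0)*sqrt(-4 + 6) = 0*sqrt(2) = 0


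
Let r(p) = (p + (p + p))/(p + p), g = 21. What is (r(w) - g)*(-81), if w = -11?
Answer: 3159/2 ≈ 1579.5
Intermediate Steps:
r(p) = 3/2 (r(p) = (p + 2*p)/((2*p)) = (3*p)*(1/(2*p)) = 3/2)
(r(w) - g)*(-81) = (3/2 - 1*21)*(-81) = (3/2 - 21)*(-81) = -39/2*(-81) = 3159/2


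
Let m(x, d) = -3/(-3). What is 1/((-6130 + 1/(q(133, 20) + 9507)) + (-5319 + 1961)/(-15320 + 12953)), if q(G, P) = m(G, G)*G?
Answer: -22817880/139841230913 ≈ -0.00016317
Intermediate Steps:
m(x, d) = 1 (m(x, d) = -3*(-⅓) = 1)
q(G, P) = G (q(G, P) = 1*G = G)
1/((-6130 + 1/(q(133, 20) + 9507)) + (-5319 + 1961)/(-15320 + 12953)) = 1/((-6130 + 1/(133 + 9507)) + (-5319 + 1961)/(-15320 + 12953)) = 1/((-6130 + 1/9640) - 3358/(-2367)) = 1/((-6130 + 1/9640) - 3358*(-1/2367)) = 1/(-59093199/9640 + 3358/2367) = 1/(-139841230913/22817880) = -22817880/139841230913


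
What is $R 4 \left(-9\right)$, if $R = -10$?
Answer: $360$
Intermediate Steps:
$R 4 \left(-9\right) = \left(-10\right) 4 \left(-9\right) = \left(-40\right) \left(-9\right) = 360$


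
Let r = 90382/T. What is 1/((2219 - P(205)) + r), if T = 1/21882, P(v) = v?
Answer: 1/1977740938 ≈ 5.0563e-10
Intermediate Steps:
T = 1/21882 ≈ 4.5700e-5
r = 1977738924 (r = 90382/(1/21882) = 90382*21882 = 1977738924)
1/((2219 - P(205)) + r) = 1/((2219 - 1*205) + 1977738924) = 1/((2219 - 205) + 1977738924) = 1/(2014 + 1977738924) = 1/1977740938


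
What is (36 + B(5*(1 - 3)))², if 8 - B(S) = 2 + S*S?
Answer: 3364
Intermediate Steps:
B(S) = 6 - S² (B(S) = 8 - (2 + S*S) = 8 - (2 + S²) = 8 + (-2 - S²) = 6 - S²)
(36 + B(5*(1 - 3)))² = (36 + (6 - (5*(1 - 3))²))² = (36 + (6 - (5*(-2))²))² = (36 + (6 - 1*(-10)²))² = (36 + (6 - 1*100))² = (36 + (6 - 100))² = (36 - 94)² = (-58)² = 3364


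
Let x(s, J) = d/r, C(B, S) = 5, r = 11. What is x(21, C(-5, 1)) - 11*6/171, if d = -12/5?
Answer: -1894/3135 ≈ -0.60415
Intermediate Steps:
d = -12/5 (d = -12*⅕ = -12/5 ≈ -2.4000)
x(s, J) = -12/55 (x(s, J) = -12/5/11 = -12/5*1/11 = -12/55)
x(21, C(-5, 1)) - 11*6/171 = -12/55 - 11*6/171 = -12/55 - 66*1/171 = -12/55 - 22/57 = -1894/3135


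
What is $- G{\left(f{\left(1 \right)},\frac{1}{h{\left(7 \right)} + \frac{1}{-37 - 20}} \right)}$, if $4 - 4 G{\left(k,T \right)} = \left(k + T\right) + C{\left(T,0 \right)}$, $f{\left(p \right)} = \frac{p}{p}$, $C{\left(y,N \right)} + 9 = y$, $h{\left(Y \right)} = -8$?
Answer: $- \frac{2799}{914} \approx -3.0624$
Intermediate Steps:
$C{\left(y,N \right)} = -9 + y$
$f{\left(p \right)} = 1$
$G{\left(k,T \right)} = \frac{13}{4} - \frac{T}{2} - \frac{k}{4}$ ($G{\left(k,T \right)} = 1 - \frac{\left(k + T\right) + \left(-9 + T\right)}{4} = 1 - \frac{\left(T + k\right) + \left(-9 + T\right)}{4} = 1 - \frac{-9 + k + 2 T}{4} = 1 - \left(- \frac{9}{4} + \frac{T}{2} + \frac{k}{4}\right) = \frac{13}{4} - \frac{T}{2} - \frac{k}{4}$)
$- G{\left(f{\left(1 \right)},\frac{1}{h{\left(7 \right)} + \frac{1}{-37 - 20}} \right)} = - (\frac{13}{4} - \frac{1}{2 \left(-8 + \frac{1}{-37 - 20}\right)} - \frac{1}{4}) = - (\frac{13}{4} - \frac{1}{2 \left(-8 + \frac{1}{-57}\right)} - \frac{1}{4}) = - (\frac{13}{4} - \frac{1}{2 \left(-8 - \frac{1}{57}\right)} - \frac{1}{4}) = - (\frac{13}{4} - \frac{1}{2 \left(- \frac{457}{57}\right)} - \frac{1}{4}) = - (\frac{13}{4} - - \frac{57}{914} - \frac{1}{4}) = - (\frac{13}{4} + \frac{57}{914} - \frac{1}{4}) = \left(-1\right) \frac{2799}{914} = - \frac{2799}{914}$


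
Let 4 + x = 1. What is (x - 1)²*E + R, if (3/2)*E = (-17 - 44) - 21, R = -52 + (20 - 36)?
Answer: -2828/3 ≈ -942.67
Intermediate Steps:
x = -3 (x = -4 + 1 = -3)
R = -68 (R = -52 - 16 = -68)
E = -164/3 (E = 2*((-17 - 44) - 21)/3 = 2*(-61 - 21)/3 = (⅔)*(-82) = -164/3 ≈ -54.667)
(x - 1)²*E + R = (-3 - 1)²*(-164/3) - 68 = (-4)²*(-164/3) - 68 = 16*(-164/3) - 68 = -2624/3 - 68 = -2828/3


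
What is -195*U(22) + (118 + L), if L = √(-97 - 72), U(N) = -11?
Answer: 2263 + 13*I ≈ 2263.0 + 13.0*I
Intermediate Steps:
L = 13*I (L = √(-169) = 13*I ≈ 13.0*I)
-195*U(22) + (118 + L) = -195*(-11) + (118 + 13*I) = 2145 + (118 + 13*I) = 2263 + 13*I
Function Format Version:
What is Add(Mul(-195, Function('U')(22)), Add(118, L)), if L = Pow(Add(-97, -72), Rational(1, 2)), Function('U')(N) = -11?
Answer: Add(2263, Mul(13, I)) ≈ Add(2263.0, Mul(13.000, I))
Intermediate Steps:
L = Mul(13, I) (L = Pow(-169, Rational(1, 2)) = Mul(13, I) ≈ Mul(13.000, I))
Add(Mul(-195, Function('U')(22)), Add(118, L)) = Add(Mul(-195, -11), Add(118, Mul(13, I))) = Add(2145, Add(118, Mul(13, I))) = Add(2263, Mul(13, I))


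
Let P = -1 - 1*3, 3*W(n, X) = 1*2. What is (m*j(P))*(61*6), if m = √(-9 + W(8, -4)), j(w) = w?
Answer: -2440*I*√3 ≈ -4226.2*I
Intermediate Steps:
W(n, X) = ⅔ (W(n, X) = (1*2)/3 = (⅓)*2 = ⅔)
P = -4 (P = -1 - 3 = -4)
m = 5*I*√3/3 (m = √(-9 + ⅔) = √(-25/3) = 5*I*√3/3 ≈ 2.8868*I)
(m*j(P))*(61*6) = ((5*I*√3/3)*(-4))*(61*6) = -20*I*√3/3*366 = -2440*I*√3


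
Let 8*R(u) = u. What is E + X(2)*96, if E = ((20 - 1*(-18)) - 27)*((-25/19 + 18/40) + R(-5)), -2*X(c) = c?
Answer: -85423/760 ≈ -112.40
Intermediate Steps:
X(c) = -c/2
R(u) = u/8
E = -12463/760 (E = ((20 - 1*(-18)) - 27)*((-25/19 + 18/40) + (⅛)*(-5)) = ((20 + 18) - 27)*((-25*1/19 + 18*(1/40)) - 5/8) = (38 - 27)*((-25/19 + 9/20) - 5/8) = 11*(-329/380 - 5/8) = 11*(-1133/760) = -12463/760 ≈ -16.399)
E + X(2)*96 = -12463/760 - ½*2*96 = -12463/760 - 1*96 = -12463/760 - 96 = -85423/760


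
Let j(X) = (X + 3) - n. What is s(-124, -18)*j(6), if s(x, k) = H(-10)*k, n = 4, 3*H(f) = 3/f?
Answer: 9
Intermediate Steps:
H(f) = 1/f (H(f) = (3/f)/3 = 1/f)
s(x, k) = -k/10 (s(x, k) = k/(-10) = -k/10)
j(X) = -1 + X (j(X) = (X + 3) - 1*4 = (3 + X) - 4 = -1 + X)
s(-124, -18)*j(6) = (-⅒*(-18))*(-1 + 6) = (9/5)*5 = 9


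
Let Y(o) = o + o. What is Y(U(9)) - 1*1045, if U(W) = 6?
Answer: -1033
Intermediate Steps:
Y(o) = 2*o
Y(U(9)) - 1*1045 = 2*6 - 1*1045 = 12 - 1045 = -1033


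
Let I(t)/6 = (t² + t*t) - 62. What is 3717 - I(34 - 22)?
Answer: 2361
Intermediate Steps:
I(t) = -372 + 12*t² (I(t) = 6*((t² + t*t) - 62) = 6*((t² + t²) - 62) = 6*(2*t² - 62) = 6*(-62 + 2*t²) = -372 + 12*t²)
3717 - I(34 - 22) = 3717 - (-372 + 12*(34 - 22)²) = 3717 - (-372 + 12*12²) = 3717 - (-372 + 12*144) = 3717 - (-372 + 1728) = 3717 - 1*1356 = 3717 - 1356 = 2361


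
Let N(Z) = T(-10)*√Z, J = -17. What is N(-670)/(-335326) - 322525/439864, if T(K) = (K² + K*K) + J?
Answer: -322525/439864 - 183*I*√670/335326 ≈ -0.73324 - 0.014126*I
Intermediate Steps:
T(K) = -17 + 2*K² (T(K) = (K² + K*K) - 17 = (K² + K²) - 17 = 2*K² - 17 = -17 + 2*K²)
N(Z) = 183*√Z (N(Z) = (-17 + 2*(-10)²)*√Z = (-17 + 2*100)*√Z = (-17 + 200)*√Z = 183*√Z)
N(-670)/(-335326) - 322525/439864 = (183*√(-670))/(-335326) - 322525/439864 = (183*(I*√670))*(-1/335326) - 322525*1/439864 = (183*I*√670)*(-1/335326) - 322525/439864 = -183*I*√670/335326 - 322525/439864 = -322525/439864 - 183*I*√670/335326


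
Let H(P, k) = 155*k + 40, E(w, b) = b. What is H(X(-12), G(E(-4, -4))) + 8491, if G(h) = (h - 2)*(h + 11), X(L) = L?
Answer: 2021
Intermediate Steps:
G(h) = (-2 + h)*(11 + h)
H(P, k) = 40 + 155*k
H(X(-12), G(E(-4, -4))) + 8491 = (40 + 155*(-22 + (-4)**2 + 9*(-4))) + 8491 = (40 + 155*(-22 + 16 - 36)) + 8491 = (40 + 155*(-42)) + 8491 = (40 - 6510) + 8491 = -6470 + 8491 = 2021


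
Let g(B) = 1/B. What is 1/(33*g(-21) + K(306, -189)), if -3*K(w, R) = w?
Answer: -7/725 ≈ -0.0096552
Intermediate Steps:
K(w, R) = -w/3
1/(33*g(-21) + K(306, -189)) = 1/(33/(-21) - ⅓*306) = 1/(33*(-1/21) - 102) = 1/(-11/7 - 102) = 1/(-725/7) = -7/725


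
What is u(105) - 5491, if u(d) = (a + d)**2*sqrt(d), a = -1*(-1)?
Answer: -5491 + 11236*sqrt(105) ≈ 1.0964e+5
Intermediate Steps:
a = 1
u(d) = sqrt(d)*(1 + d)**2 (u(d) = (1 + d)**2*sqrt(d) = sqrt(d)*(1 + d)**2)
u(105) - 5491 = sqrt(105)*(1 + 105)**2 - 5491 = sqrt(105)*106**2 - 5491 = sqrt(105)*11236 - 5491 = 11236*sqrt(105) - 5491 = -5491 + 11236*sqrt(105)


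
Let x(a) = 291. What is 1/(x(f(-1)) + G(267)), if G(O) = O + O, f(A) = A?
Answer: 1/825 ≈ 0.0012121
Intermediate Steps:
G(O) = 2*O
1/(x(f(-1)) + G(267)) = 1/(291 + 2*267) = 1/(291 + 534) = 1/825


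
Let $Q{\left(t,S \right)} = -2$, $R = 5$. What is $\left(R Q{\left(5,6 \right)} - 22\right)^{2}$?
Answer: $1024$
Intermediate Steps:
$\left(R Q{\left(5,6 \right)} - 22\right)^{2} = \left(5 \left(-2\right) - 22\right)^{2} = \left(-10 - 22\right)^{2} = \left(-32\right)^{2} = 1024$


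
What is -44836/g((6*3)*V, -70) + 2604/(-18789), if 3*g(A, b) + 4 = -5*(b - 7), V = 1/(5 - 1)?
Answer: -280918104/795401 ≈ -353.18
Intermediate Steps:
V = ¼ (V = 1/4 = ¼ ≈ 0.25000)
g(A, b) = 31/3 - 5*b/3 (g(A, b) = -4/3 + (-5*(b - 7))/3 = -4/3 + (-5*(-7 + b))/3 = -4/3 + (35 - 5*b)/3 = -4/3 + (35/3 - 5*b/3) = 31/3 - 5*b/3)
-44836/g((6*3)*V, -70) + 2604/(-18789) = -44836/(31/3 - 5/3*(-70)) + 2604/(-18789) = -44836/(31/3 + 350/3) + 2604*(-1/18789) = -44836/127 - 868/6263 = -280918104/795401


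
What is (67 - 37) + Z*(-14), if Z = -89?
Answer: 1276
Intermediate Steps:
(67 - 37) + Z*(-14) = (67 - 37) - 89*(-14) = 30 + 1246 = 1276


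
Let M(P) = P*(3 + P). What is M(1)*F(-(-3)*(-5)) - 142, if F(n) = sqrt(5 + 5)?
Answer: -142 + 4*sqrt(10) ≈ -129.35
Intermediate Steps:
F(n) = sqrt(10)
M(1)*F(-(-3)*(-5)) - 142 = (1*(3 + 1))*sqrt(10) - 142 = (1*4)*sqrt(10) - 142 = 4*sqrt(10) - 142 = -142 + 4*sqrt(10)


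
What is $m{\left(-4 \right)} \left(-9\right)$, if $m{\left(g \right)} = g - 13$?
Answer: $153$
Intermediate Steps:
$m{\left(g \right)} = -13 + g$
$m{\left(-4 \right)} \left(-9\right) = \left(-13 - 4\right) \left(-9\right) = \left(-17\right) \left(-9\right) = 153$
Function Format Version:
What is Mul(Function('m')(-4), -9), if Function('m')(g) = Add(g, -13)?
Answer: 153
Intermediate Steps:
Function('m')(g) = Add(-13, g)
Mul(Function('m')(-4), -9) = Mul(Add(-13, -4), -9) = Mul(-17, -9) = 153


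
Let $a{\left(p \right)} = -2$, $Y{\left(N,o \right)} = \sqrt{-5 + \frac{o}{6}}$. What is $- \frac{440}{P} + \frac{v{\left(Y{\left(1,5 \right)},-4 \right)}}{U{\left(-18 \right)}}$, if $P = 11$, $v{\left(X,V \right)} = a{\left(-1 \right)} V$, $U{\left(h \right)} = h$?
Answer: $- \frac{364}{9} \approx -40.444$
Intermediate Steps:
$Y{\left(N,o \right)} = \sqrt{-5 + \frac{o}{6}}$ ($Y{\left(N,o \right)} = \sqrt{-5 + o \frac{1}{6}} = \sqrt{-5 + \frac{o}{6}}$)
$v{\left(X,V \right)} = - 2 V$
$- \frac{440}{P} + \frac{v{\left(Y{\left(1,5 \right)},-4 \right)}}{U{\left(-18 \right)}} = - \frac{440}{11} + \frac{\left(-2\right) \left(-4\right)}{-18} = \left(-440\right) \frac{1}{11} + 8 \left(- \frac{1}{18}\right) = -40 - \frac{4}{9} = - \frac{364}{9}$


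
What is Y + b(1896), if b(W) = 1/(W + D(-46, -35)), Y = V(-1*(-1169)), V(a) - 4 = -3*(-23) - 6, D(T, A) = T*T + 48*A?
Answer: 156245/2332 ≈ 67.000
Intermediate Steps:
D(T, A) = T² + 48*A
V(a) = 67 (V(a) = 4 + (-3*(-23) - 6) = 4 + (69 - 6) = 4 + 63 = 67)
Y = 67
b(W) = 1/(436 + W) (b(W) = 1/(W + ((-46)² + 48*(-35))) = 1/(W + (2116 - 1680)) = 1/(W + 436) = 1/(436 + W))
Y + b(1896) = 67 + 1/(436 + 1896) = 67 + 1/2332 = 156245/2332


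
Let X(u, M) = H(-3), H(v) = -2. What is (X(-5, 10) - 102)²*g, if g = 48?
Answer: 519168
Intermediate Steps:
X(u, M) = -2
(X(-5, 10) - 102)²*g = (-2 - 102)²*48 = (-104)²*48 = 10816*48 = 519168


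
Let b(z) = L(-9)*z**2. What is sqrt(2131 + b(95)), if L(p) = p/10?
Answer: I*sqrt(23966)/2 ≈ 77.405*I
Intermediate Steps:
L(p) = p/10 (L(p) = p*(1/10) = p/10)
b(z) = -9*z**2/10 (b(z) = ((1/10)*(-9))*z**2 = -9*z**2/10)
sqrt(2131 + b(95)) = sqrt(2131 - 9/10*95**2) = sqrt(2131 - 9/10*9025) = sqrt(2131 - 16245/2) = sqrt(-11983/2) = I*sqrt(23966)/2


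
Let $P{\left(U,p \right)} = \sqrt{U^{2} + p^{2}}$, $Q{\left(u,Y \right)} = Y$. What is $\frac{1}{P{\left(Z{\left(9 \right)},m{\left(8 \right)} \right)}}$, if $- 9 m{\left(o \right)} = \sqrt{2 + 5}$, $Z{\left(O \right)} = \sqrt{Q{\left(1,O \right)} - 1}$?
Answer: $\frac{9 \sqrt{655}}{655} \approx 0.35166$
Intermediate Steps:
$Z{\left(O \right)} = \sqrt{-1 + O}$ ($Z{\left(O \right)} = \sqrt{O - 1} = \sqrt{-1 + O}$)
$m{\left(o \right)} = - \frac{\sqrt{7}}{9}$ ($m{\left(o \right)} = - \frac{\sqrt{2 + 5}}{9} = - \frac{\sqrt{7}}{9}$)
$\frac{1}{P{\left(Z{\left(9 \right)},m{\left(8 \right)} \right)}} = \frac{1}{\sqrt{\left(\sqrt{-1 + 9}\right)^{2} + \left(- \frac{\sqrt{7}}{9}\right)^{2}}} = \frac{1}{\sqrt{\left(\sqrt{8}\right)^{2} + \frac{7}{81}}} = \frac{1}{\sqrt{\left(2 \sqrt{2}\right)^{2} + \frac{7}{81}}} = \frac{1}{\sqrt{8 + \frac{7}{81}}} = \frac{1}{\sqrt{\frac{655}{81}}} = \frac{1}{\frac{1}{9} \sqrt{655}} = \frac{9 \sqrt{655}}{655}$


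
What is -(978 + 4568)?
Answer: -5546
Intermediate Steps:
-(978 + 4568) = -1*5546 = -5546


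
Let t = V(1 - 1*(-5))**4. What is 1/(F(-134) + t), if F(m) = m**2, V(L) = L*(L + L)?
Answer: 1/26891812 ≈ 3.7186e-8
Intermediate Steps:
V(L) = 2*L**2 (V(L) = L*(2*L) = 2*L**2)
t = 26873856 (t = (2*(1 - 1*(-5))**2)**4 = (2*(1 + 5)**2)**4 = (2*6**2)**4 = (2*36)**4 = 72**4 = 26873856)
1/(F(-134) + t) = 1/((-134)**2 + 26873856) = 1/(17956 + 26873856) = 1/26891812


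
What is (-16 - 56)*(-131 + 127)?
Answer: 288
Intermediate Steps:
(-16 - 56)*(-131 + 127) = -72*(-4) = 288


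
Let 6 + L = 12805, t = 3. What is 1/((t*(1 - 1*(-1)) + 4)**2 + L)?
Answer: 1/12899 ≈ 7.7525e-5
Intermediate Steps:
L = 12799 (L = -6 + 12805 = 12799)
1/((t*(1 - 1*(-1)) + 4)**2 + L) = 1/((3*(1 - 1*(-1)) + 4)**2 + 12799) = 1/((3*(1 + 1) + 4)**2 + 12799) = 1/((3*2 + 4)**2 + 12799) = 1/((6 + 4)**2 + 12799) = 1/(10**2 + 12799) = 1/(100 + 12799) = 1/12899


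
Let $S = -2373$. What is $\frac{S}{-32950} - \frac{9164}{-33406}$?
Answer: $\frac{190613119}{550363850} \approx 0.34634$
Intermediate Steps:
$\frac{S}{-32950} - \frac{9164}{-33406} = - \frac{2373}{-32950} - \frac{9164}{-33406} = \left(-2373\right) \left(- \frac{1}{32950}\right) - - \frac{4582}{16703} = \frac{2373}{32950} + \frac{4582}{16703} = \frac{190613119}{550363850}$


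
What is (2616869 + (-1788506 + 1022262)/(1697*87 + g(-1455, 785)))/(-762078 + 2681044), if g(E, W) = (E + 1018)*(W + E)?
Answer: 1152544230557/845168276414 ≈ 1.3637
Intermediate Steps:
g(E, W) = (1018 + E)*(E + W)
(2616869 + (-1788506 + 1022262)/(1697*87 + g(-1455, 785)))/(-762078 + 2681044) = (2616869 + (-1788506 + 1022262)/(1697*87 + ((-1455)² + 1018*(-1455) + 1018*785 - 1455*785)))/(-762078 + 2681044) = (2616869 - 766244/(147639 + (2117025 - 1481190 + 799130 - 1142175)))/1918966 = (2616869 - 766244/(147639 + 292790))*(1/1918966) = (2616869 - 766244/440429)*(1/1918966) = (1152544230557/440429)*(1/1918966) = 1152544230557/845168276414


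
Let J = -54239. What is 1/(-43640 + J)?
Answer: -1/97879 ≈ -1.0217e-5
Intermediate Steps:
1/(-43640 + J) = 1/(-43640 - 54239) = 1/(-97879) = -1/97879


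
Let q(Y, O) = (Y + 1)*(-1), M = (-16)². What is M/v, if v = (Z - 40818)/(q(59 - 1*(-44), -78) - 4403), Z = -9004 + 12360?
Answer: 576896/18731 ≈ 30.799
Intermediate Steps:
M = 256
Z = 3356
q(Y, O) = -1 - Y (q(Y, O) = (1 + Y)*(-1) = -1 - Y)
v = 37462/4507 (v = (3356 - 40818)/((-1 - (59 - 1*(-44))) - 4403) = -37462/((-1 - (59 + 44)) - 4403) = -37462/((-1 - 1*103) - 4403) = -37462/((-1 - 103) - 4403) = -37462/(-104 - 4403) = -37462/(-4507) = -37462*(-1/4507) = 37462/4507 ≈ 8.3120)
M/v = 256/(37462/4507) = 256*(4507/37462) = 576896/18731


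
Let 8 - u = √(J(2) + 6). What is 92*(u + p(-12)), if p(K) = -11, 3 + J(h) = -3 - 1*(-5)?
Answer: -276 - 92*√5 ≈ -481.72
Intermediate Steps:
J(h) = -1 (J(h) = -3 + (-3 - 1*(-5)) = -3 + (-3 + 5) = -3 + 2 = -1)
u = 8 - √5 (u = 8 - √(-1 + 6) = 8 - √5 ≈ 5.7639)
92*(u + p(-12)) = 92*((8 - √5) - 11) = 92*(-3 - √5) = -276 - 92*√5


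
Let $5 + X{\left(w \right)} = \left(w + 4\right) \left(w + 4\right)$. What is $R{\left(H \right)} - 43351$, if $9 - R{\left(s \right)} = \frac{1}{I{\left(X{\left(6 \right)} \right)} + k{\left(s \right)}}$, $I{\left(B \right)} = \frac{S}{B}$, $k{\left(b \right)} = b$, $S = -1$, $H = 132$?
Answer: $- \frac{543465433}{12539} \approx -43342.0$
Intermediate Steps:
$X{\left(w \right)} = -5 + \left(4 + w\right)^{2}$ ($X{\left(w \right)} = -5 + \left(w + 4\right) \left(w + 4\right) = -5 + \left(4 + w\right) \left(4 + w\right) = -5 + \left(4 + w\right)^{2}$)
$I{\left(B \right)} = - \frac{1}{B}$
$R{\left(s \right)} = 9 - \frac{1}{- \frac{1}{95} + s}$ ($R{\left(s \right)} = 9 - \frac{1}{- \frac{1}{-5 + \left(4 + 6\right)^{2}} + s} = 9 - \frac{1}{- \frac{1}{-5 + 10^{2}} + s} = 9 - \frac{1}{- \frac{1}{-5 + 100} + s} = 9 - \frac{1}{- \frac{1}{95} + s}$)
$R{\left(H \right)} - 43351 = \frac{-104 + 855 \cdot 132}{-1 + 95 \cdot 132} - 43351 = \frac{-104 + 112860}{-1 + 12540} - 43351 = \frac{1}{12539} \cdot 112756 - 43351 = \frac{112756}{12539} - 43351 = - \frac{543465433}{12539}$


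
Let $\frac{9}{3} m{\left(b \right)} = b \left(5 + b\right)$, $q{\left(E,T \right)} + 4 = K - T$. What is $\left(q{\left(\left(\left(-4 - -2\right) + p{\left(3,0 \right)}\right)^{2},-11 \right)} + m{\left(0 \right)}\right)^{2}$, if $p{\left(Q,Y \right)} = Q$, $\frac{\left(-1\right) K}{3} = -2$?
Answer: $169$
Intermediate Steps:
$K = 6$ ($K = \left(-3\right) \left(-2\right) = 6$)
$q{\left(E,T \right)} = 2 - T$ ($q{\left(E,T \right)} = -4 - \left(-6 + T\right) = 2 - T$)
$m{\left(b \right)} = \frac{b \left(5 + b\right)}{3}$
$\left(q{\left(\left(\left(-4 - -2\right) + p{\left(3,0 \right)}\right)^{2},-11 \right)} + m{\left(0 \right)}\right)^{2} = \left(\left(2 - -11\right) + \frac{1}{3} \cdot 0 \left(5 + 0\right)\right)^{2} = \left(\left(2 + 11\right) + \frac{1}{3} \cdot 0 \cdot 5\right)^{2} = \left(13 + 0\right)^{2} = 13^{2} = 169$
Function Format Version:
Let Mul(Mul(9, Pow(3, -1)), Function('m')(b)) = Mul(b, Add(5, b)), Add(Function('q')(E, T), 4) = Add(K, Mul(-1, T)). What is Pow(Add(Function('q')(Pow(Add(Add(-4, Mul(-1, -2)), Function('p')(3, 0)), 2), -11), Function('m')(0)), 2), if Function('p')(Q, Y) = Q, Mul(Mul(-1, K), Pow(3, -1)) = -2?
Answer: 169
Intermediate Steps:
K = 6 (K = Mul(-3, -2) = 6)
Function('q')(E, T) = Add(2, Mul(-1, T)) (Function('q')(E, T) = Add(-4, Add(6, Mul(-1, T))) = Add(2, Mul(-1, T)))
Function('m')(b) = Mul(Rational(1, 3), b, Add(5, b)) (Function('m')(b) = Mul(Rational(1, 3), Mul(b, Add(5, b))) = Mul(Rational(1, 3), b, Add(5, b)))
Pow(Add(Function('q')(Pow(Add(Add(-4, Mul(-1, -2)), Function('p')(3, 0)), 2), -11), Function('m')(0)), 2) = Pow(Add(Add(2, Mul(-1, -11)), Mul(Rational(1, 3), 0, Add(5, 0))), 2) = Pow(Add(Add(2, 11), Mul(Rational(1, 3), 0, 5)), 2) = Pow(Add(13, 0), 2) = Pow(13, 2) = 169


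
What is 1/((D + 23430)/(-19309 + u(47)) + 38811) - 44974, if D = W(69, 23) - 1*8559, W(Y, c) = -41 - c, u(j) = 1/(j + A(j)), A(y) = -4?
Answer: -1449223881770344/32223593245 ≈ -44974.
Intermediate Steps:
u(j) = 1/(-4 + j) (u(j) = 1/(j - 4) = 1/(-4 + j))
D = -8623 (D = (-41 - 1*23) - 1*8559 = (-41 - 23) - 8559 = -64 - 8559 = -8623)
1/((D + 23430)/(-19309 + u(47)) + 38811) - 44974 = 1/((-8623 + 23430)/(-19309 + 1/(-4 + 47)) + 38811) - 44974 = 1/(14807/(-19309 + 1/43) + 38811) - 44974 = 1/(14807/(-830286/43) + 38811) - 44974 = 1/(14807*(-43/830286) + 38811) - 44974 = 1/(-636701/830286 + 38811) - 44974 = 1/(32223593245/830286) - 44974 = 830286/32223593245 - 44974 = -1449223881770344/32223593245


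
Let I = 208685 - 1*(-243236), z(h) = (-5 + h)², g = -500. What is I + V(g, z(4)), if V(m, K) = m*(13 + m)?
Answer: 695421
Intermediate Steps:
I = 451921 (I = 208685 + 243236 = 451921)
I + V(g, z(4)) = 451921 - 500*(13 - 500) = 451921 - 500*(-487) = 451921 + 243500 = 695421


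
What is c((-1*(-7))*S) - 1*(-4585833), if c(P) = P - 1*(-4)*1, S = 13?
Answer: 4585928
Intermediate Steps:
c(P) = 4 + P (c(P) = P + 4*1 = P + 4 = 4 + P)
c((-1*(-7))*S) - 1*(-4585833) = (4 - 1*(-7)*13) - 1*(-4585833) = (4 + 7*13) + 4585833 = (4 + 91) + 4585833 = 95 + 4585833 = 4585928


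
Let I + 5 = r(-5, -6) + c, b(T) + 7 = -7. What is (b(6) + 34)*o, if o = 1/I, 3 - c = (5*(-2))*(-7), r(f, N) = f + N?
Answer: -20/83 ≈ -0.24096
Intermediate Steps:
r(f, N) = N + f
c = -67 (c = 3 - 5*(-2)*(-7) = 3 - (-10)*(-7) = 3 - 1*70 = 3 - 70 = -67)
b(T) = -14 (b(T) = -7 - 7 = -14)
I = -83 (I = -5 + ((-6 - 5) - 67) = -5 + (-11 - 67) = -5 - 78 = -83)
o = -1/83 (o = 1/(-83) = -1/83 ≈ -0.012048)
(b(6) + 34)*o = (-14 + 34)*(-1/83) = 20*(-1/83) = -20/83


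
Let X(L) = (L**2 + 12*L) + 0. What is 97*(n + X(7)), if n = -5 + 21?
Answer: 14453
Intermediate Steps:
n = 16
X(L) = L**2 + 12*L
97*(n + X(7)) = 97*(16 + 7*(12 + 7)) = 97*(16 + 7*19) = 97*(16 + 133) = 97*149 = 14453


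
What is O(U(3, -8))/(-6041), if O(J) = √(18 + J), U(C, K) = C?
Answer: -√21/6041 ≈ -0.00075858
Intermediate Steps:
O(U(3, -8))/(-6041) = √(18 + 3)/(-6041) = √21*(-1/6041) = -√21/6041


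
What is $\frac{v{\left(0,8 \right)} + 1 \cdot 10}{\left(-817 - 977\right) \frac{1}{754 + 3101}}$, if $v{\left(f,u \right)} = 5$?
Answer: $- \frac{19275}{598} \approx -32.232$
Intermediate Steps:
$\frac{v{\left(0,8 \right)} + 1 \cdot 10}{\left(-817 - 977\right) \frac{1}{754 + 3101}} = \frac{5 + 1 \cdot 10}{\left(-817 - 977\right) \frac{1}{754 + 3101}} = \frac{5 + 10}{\left(-1794\right) \frac{1}{3855}} = \frac{15}{\left(-1794\right) \frac{1}{3855}} = \frac{15}{- \frac{598}{1285}} = 15 \left(- \frac{1285}{598}\right) = - \frac{19275}{598}$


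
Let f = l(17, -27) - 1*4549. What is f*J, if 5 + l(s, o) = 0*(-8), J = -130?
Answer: 592020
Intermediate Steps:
l(s, o) = -5 (l(s, o) = -5 + 0*(-8) = -5 + 0 = -5)
f = -4554 (f = -5 - 1*4549 = -5 - 4549 = -4554)
f*J = -4554*(-130) = 592020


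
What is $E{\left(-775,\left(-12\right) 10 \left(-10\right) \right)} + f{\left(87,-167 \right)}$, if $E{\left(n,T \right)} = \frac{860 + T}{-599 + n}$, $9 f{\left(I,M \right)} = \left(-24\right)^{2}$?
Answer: $\frac{42938}{687} \approx 62.501$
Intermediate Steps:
$f{\left(I,M \right)} = 64$ ($f{\left(I,M \right)} = \frac{\left(-24\right)^{2}}{9} = \frac{1}{9} \cdot 576 = 64$)
$E{\left(n,T \right)} = \frac{860 + T}{-599 + n}$
$E{\left(-775,\left(-12\right) 10 \left(-10\right) \right)} + f{\left(87,-167 \right)} = \frac{860 + \left(-12\right) 10 \left(-10\right)}{-599 - 775} + 64 = \frac{860 - -1200}{-1374} + 64 = - \frac{860 + 1200}{1374} + 64 = \left(- \frac{1}{1374}\right) 2060 + 64 = - \frac{1030}{687} + 64 = \frac{42938}{687}$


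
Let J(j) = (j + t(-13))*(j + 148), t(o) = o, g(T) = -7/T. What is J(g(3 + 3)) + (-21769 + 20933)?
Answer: -104981/36 ≈ -2916.1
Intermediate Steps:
J(j) = (-13 + j)*(148 + j) (J(j) = (j - 13)*(j + 148) = (-13 + j)*(148 + j))
J(g(3 + 3)) + (-21769 + 20933) = (-1924 + (-7/(3 + 3))**2 + 135*(-7/(3 + 3))) + (-21769 + 20933) = (-1924 + (-7/6)**2 + 135*(-7/6)) - 836 = (-1924 + 49/36 - 315/2) - 836 = -74885/36 - 836 = -104981/36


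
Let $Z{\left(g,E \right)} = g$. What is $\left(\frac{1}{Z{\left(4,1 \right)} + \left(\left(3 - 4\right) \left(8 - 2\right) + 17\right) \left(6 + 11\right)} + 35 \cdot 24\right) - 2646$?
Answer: $- \frac{344945}{191} \approx -1806.0$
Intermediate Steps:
$\left(\frac{1}{Z{\left(4,1 \right)} + \left(\left(3 - 4\right) \left(8 - 2\right) + 17\right) \left(6 + 11\right)} + 35 \cdot 24\right) - 2646 = \left(\frac{1}{4 + \left(\left(3 - 4\right) \left(8 - 2\right) + 17\right) \left(6 + 11\right)} + 35 \cdot 24\right) - 2646 = \left(\frac{1}{4 + \left(\left(-1\right) 6 + 17\right) 17} + 840\right) - 2646 = \left(\frac{1}{4 + \left(-6 + 17\right) 17} + 840\right) - 2646 = \left(\frac{1}{4 + 11 \cdot 17} + 840\right) - 2646 = \left(\frac{1}{4 + 187} + 840\right) - 2646 = \left(\frac{1}{191} + 840\right) - 2646 = \frac{160441}{191} - 2646 = - \frac{344945}{191}$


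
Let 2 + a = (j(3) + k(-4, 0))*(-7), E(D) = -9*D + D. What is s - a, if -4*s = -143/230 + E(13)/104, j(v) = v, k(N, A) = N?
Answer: -4227/920 ≈ -4.5946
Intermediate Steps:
E(D) = -8*D
s = 373/920 (s = -(-143/230 - 8*13/104)/4 = -(-143*1/230 - 104*1/104)/4 = -(-143/230 - 1)/4 = -1/4*(-373/230) = 373/920 ≈ 0.40543)
a = 5 (a = -2 + (3 - 4)*(-7) = -2 - 1*(-7) = -2 + 7 = 5)
s - a = 373/920 - 1*5 = 373/920 - 5 = -4227/920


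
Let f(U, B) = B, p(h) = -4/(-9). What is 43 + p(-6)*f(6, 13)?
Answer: 439/9 ≈ 48.778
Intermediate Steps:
p(h) = 4/9 (p(h) = -4*(-1/9) = 4/9)
43 + p(-6)*f(6, 13) = 43 + (4/9)*13 = 43 + 52/9 = 439/9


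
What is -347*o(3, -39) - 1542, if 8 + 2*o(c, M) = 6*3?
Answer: -3277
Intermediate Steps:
o(c, M) = 5 (o(c, M) = -4 + (6*3)/2 = -4 + (1/2)*18 = -4 + 9 = 5)
-347*o(3, -39) - 1542 = -347*5 - 1542 = -1735 - 1542 = -3277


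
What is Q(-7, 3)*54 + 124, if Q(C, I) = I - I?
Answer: 124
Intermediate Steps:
Q(C, I) = 0
Q(-7, 3)*54 + 124 = 0*54 + 124 = 0 + 124 = 124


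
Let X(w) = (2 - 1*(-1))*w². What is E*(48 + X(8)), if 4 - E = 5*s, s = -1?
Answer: 2160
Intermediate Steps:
X(w) = 3*w² (X(w) = (2 + 1)*w² = 3*w²)
E = 9 (E = 4 - 5*(-1) = 4 - 1*(-5) = 4 + 5 = 9)
E*(48 + X(8)) = 9*(48 + 3*8²) = 9*(48 + 3*64) = 9*(48 + 192) = 9*240 = 2160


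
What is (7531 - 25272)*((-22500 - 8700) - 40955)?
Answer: 1280101855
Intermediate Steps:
(7531 - 25272)*((-22500 - 8700) - 40955) = -17741*(-31200 - 40955) = -17741*(-72155) = 1280101855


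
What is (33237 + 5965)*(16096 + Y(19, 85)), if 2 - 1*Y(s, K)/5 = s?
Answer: 627663222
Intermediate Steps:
Y(s, K) = 10 - 5*s
(33237 + 5965)*(16096 + Y(19, 85)) = (33237 + 5965)*(16096 + (10 - 5*19)) = 39202*(16096 + (10 - 95)) = 39202*(16096 - 85) = 39202*16011 = 627663222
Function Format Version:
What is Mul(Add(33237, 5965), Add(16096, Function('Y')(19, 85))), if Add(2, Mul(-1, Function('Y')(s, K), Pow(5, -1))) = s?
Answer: 627663222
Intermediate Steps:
Function('Y')(s, K) = Add(10, Mul(-5, s))
Mul(Add(33237, 5965), Add(16096, Function('Y')(19, 85))) = Mul(Add(33237, 5965), Add(16096, Add(10, Mul(-5, 19)))) = Mul(39202, Add(16096, Add(10, -95))) = Mul(39202, Add(16096, -85)) = Mul(39202, 16011) = 627663222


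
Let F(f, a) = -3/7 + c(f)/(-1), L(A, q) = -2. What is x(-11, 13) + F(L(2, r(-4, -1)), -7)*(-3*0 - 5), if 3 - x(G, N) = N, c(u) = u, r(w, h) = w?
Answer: -125/7 ≈ -17.857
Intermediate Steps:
x(G, N) = 3 - N
F(f, a) = -3/7 - f (F(f, a) = -3/7 + f/(-1) = -3*⅐ + f*(-1) = -3/7 - f)
x(-11, 13) + F(L(2, r(-4, -1)), -7)*(-3*0 - 5) = (3 - 1*13) + (-3/7 - 1*(-2))*(-3*0 - 5) = (3 - 13) + (-3/7 + 2)*(0 - 5) = -10 + (11/7)*(-5) = -10 - 55/7 = -125/7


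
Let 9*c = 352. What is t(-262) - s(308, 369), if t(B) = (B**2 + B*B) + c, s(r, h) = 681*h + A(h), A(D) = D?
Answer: -1028978/9 ≈ -1.1433e+5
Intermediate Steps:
c = 352/9 (c = (1/9)*352 = 352/9 ≈ 39.111)
s(r, h) = 682*h (s(r, h) = 681*h + h = 682*h)
t(B) = 352/9 + 2*B**2 (t(B) = (B**2 + B*B) + 352/9 = (B**2 + B**2) + 352/9 = 2*B**2 + 352/9 = 352/9 + 2*B**2)
t(-262) - s(308, 369) = (352/9 + 2*(-262)**2) - 682*369 = (352/9 + 2*68644) - 1*251658 = (352/9 + 137288) - 251658 = 1235944/9 - 251658 = -1028978/9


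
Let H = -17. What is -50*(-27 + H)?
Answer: 2200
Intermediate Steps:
-50*(-27 + H) = -50*(-27 - 17) = -50*(-44) = 2200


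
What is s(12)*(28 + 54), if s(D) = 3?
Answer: 246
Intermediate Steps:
s(12)*(28 + 54) = 3*(28 + 54) = 3*82 = 246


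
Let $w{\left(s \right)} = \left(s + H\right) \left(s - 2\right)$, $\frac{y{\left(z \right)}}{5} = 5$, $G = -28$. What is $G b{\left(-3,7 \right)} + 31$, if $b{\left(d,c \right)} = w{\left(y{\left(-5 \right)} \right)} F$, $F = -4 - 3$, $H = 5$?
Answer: $135271$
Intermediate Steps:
$y{\left(z \right)} = 25$ ($y{\left(z \right)} = 5 \cdot 5 = 25$)
$w{\left(s \right)} = \left(-2 + s\right) \left(5 + s\right)$ ($w{\left(s \right)} = \left(s + 5\right) \left(s - 2\right) = \left(5 + s\right) \left(-2 + s\right) = \left(-2 + s\right) \left(5 + s\right)$)
$F = -7$ ($F = -4 - 3 = -7$)
$b{\left(d,c \right)} = -4830$ ($b{\left(d,c \right)} = \left(-10 + 25^{2} + 3 \cdot 25\right) \left(-7\right) = \left(-10 + 625 + 75\right) \left(-7\right) = 690 \left(-7\right) = -4830$)
$G b{\left(-3,7 \right)} + 31 = \left(-28\right) \left(-4830\right) + 31 = 135240 + 31 = 135271$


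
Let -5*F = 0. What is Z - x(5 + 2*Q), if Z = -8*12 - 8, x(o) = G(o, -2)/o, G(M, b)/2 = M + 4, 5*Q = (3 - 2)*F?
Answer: -538/5 ≈ -107.60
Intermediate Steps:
F = 0 (F = -⅕*0 = 0)
Q = 0 (Q = ((3 - 2)*0)/5 = (1*0)/5 = (⅕)*0 = 0)
G(M, b) = 8 + 2*M (G(M, b) = 2*(M + 4) = 2*(4 + M) = 8 + 2*M)
x(o) = (8 + 2*o)/o
Z = -104 (Z = -96 - 8 = -104)
Z - x(5 + 2*Q) = -104 - (2 + 8/(5 + 2*0)) = -104 - (2 + 8/(5 + 0)) = -104 - (2 + 8/5) = -104 - 1*18/5 = -104 - 18/5 = -538/5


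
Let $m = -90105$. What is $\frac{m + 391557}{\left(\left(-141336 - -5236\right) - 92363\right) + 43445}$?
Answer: $- \frac{150726}{92509} \approx -1.6293$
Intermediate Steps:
$\frac{m + 391557}{\left(\left(-141336 - -5236\right) - 92363\right) + 43445} = \frac{-90105 + 391557}{\left(\left(-141336 - -5236\right) - 92363\right) + 43445} = \frac{301452}{\left(\left(-141336 + \left(5304 - 68\right)\right) - 92363\right) + 43445} = \frac{301452}{\left(\left(-141336 + 5236\right) - 92363\right) + 43445} = \frac{301452}{\left(-136100 - 92363\right) + 43445} = \frac{301452}{-228463 + 43445} = \frac{301452}{-185018} = 301452 \left(- \frac{1}{185018}\right) = - \frac{150726}{92509}$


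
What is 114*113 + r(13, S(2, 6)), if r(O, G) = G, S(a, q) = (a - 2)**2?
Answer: 12882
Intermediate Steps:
S(a, q) = (-2 + a)**2
114*113 + r(13, S(2, 6)) = 114*113 + (-2 + 2)**2 = 12882 + 0**2 = 12882 + 0 = 12882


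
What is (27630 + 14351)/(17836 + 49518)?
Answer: 41981/67354 ≈ 0.62329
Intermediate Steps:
(27630 + 14351)/(17836 + 49518) = 41981/67354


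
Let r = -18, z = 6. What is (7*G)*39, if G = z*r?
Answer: -29484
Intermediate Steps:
G = -108 (G = 6*(-18) = -108)
(7*G)*39 = (7*(-108))*39 = -756*39 = -29484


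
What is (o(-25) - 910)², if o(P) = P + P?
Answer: 921600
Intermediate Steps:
o(P) = 2*P
(o(-25) - 910)² = (2*(-25) - 910)² = (-50 - 910)² = (-960)² = 921600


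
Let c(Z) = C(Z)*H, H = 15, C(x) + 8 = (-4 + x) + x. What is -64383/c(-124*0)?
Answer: 21461/60 ≈ 357.68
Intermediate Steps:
C(x) = -12 + 2*x (C(x) = -8 + ((-4 + x) + x) = -8 + (-4 + 2*x) = -12 + 2*x)
c(Z) = -180 + 30*Z (c(Z) = (-12 + 2*Z)*15 = -180 + 30*Z)
-64383/c(-124*0) = -64383/(-180 + 30*(-124*0)) = -64383/(-180 + 30*0) = -64383/(-180 + 0) = -64383/(-180) = -64383*(-1/180) = 21461/60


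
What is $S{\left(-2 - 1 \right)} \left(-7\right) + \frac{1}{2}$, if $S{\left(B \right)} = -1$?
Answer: $\frac{15}{2} \approx 7.5$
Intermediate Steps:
$S{\left(-2 - 1 \right)} \left(-7\right) + \frac{1}{2} = \left(-1\right) \left(-7\right) + \frac{1}{2} = 7 + \frac{1}{2} = \frac{15}{2}$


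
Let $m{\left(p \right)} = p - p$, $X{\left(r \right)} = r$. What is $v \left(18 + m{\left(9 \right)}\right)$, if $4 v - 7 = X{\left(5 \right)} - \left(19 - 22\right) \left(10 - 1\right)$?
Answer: $\frac{351}{2} \approx 175.5$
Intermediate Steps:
$v = \frac{39}{4}$ ($v = \frac{7}{4} + \frac{5 - \left(19 - 22\right) \left(10 - 1\right)}{4} = \frac{7}{4} + \frac{5 - \left(-3\right) 9}{4} = \frac{7}{4} + \frac{5 - -27}{4} = \frac{7}{4} + \frac{5 + 27}{4} = \frac{7}{4} + \frac{1}{4} \cdot 32 = \frac{7}{4} + 8 = \frac{39}{4} \approx 9.75$)
$m{\left(p \right)} = 0$
$v \left(18 + m{\left(9 \right)}\right) = \frac{39 \left(18 + 0\right)}{4} = \frac{39}{4} \cdot 18 = \frac{351}{2}$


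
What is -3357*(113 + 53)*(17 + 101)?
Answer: -65756916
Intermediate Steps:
-3357*(113 + 53)*(17 + 101) = -557262*118 = -3357*19588 = -65756916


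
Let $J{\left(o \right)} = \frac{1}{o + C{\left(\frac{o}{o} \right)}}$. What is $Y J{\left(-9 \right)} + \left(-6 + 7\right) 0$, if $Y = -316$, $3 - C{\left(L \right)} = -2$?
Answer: $79$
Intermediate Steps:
$C{\left(L \right)} = 5$ ($C{\left(L \right)} = 3 - -2 = 3 + 2 = 5$)
$J{\left(o \right)} = \frac{1}{5 + o}$ ($J{\left(o \right)} = \frac{1}{o + 5} = \frac{1}{5 + o}$)
$Y J{\left(-9 \right)} + \left(-6 + 7\right) 0 = - \frac{316}{5 - 9} + \left(-6 + 7\right) 0 = - \frac{316}{-4} + 1 \cdot 0 = \left(-316\right) \left(- \frac{1}{4}\right) + 0 = 79 + 0 = 79$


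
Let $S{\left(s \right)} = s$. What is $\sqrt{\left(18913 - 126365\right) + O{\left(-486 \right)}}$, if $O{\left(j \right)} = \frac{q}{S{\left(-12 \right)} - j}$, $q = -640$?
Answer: $\frac{2 i \sqrt{1508886807}}{237} \approx 327.8 i$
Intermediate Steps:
$O{\left(j \right)} = - \frac{640}{-12 - j}$
$\sqrt{\left(18913 - 126365\right) + O{\left(-486 \right)}} = \sqrt{\left(18913 - 126365\right) + \frac{640}{12 - 486}} = \sqrt{\left(18913 - 126365\right) + \frac{640}{-474}} = \sqrt{-107452 + 640 \left(- \frac{1}{474}\right)} = \sqrt{-107452 - \frac{320}{237}} = \sqrt{- \frac{25466444}{237}} = \frac{2 i \sqrt{1508886807}}{237}$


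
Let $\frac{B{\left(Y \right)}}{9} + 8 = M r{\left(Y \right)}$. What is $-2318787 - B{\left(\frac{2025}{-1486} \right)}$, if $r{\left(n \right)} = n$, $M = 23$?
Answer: $- \frac{3445191315}{1486} \approx -2.3184 \cdot 10^{6}$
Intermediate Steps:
$B{\left(Y \right)} = -72 + 207 Y$ ($B{\left(Y \right)} = -72 + 9 \cdot 23 Y = -72 + 207 Y$)
$-2318787 - B{\left(\frac{2025}{-1486} \right)} = -2318787 - \left(-72 + 207 \frac{2025}{-1486}\right) = -2318787 - \left(-72 + 207 \cdot 2025 \left(- \frac{1}{1486}\right)\right) = -2318787 - \left(-72 + 207 \left(- \frac{2025}{1486}\right)\right) = -2318787 - \left(-72 - \frac{419175}{1486}\right) = -2318787 - - \frac{526167}{1486} = -2318787 + \frac{526167}{1486} = - \frac{3445191315}{1486}$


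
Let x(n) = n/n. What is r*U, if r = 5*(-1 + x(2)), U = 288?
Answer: 0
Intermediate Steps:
x(n) = 1
r = 0 (r = 5*(-1 + 1) = 5*0 = 0)
r*U = 0*288 = 0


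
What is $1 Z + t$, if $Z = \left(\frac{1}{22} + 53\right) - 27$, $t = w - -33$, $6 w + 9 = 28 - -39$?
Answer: $\frac{4535}{66} \approx 68.712$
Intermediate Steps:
$w = \frac{29}{3}$ ($w = - \frac{3}{2} + \frac{28 - -39}{6} = - \frac{3}{2} + \frac{28 + 39}{6} = - \frac{3}{2} + \frac{1}{6} \cdot 67 = - \frac{3}{2} + \frac{67}{6} = \frac{29}{3} \approx 9.6667$)
$t = \frac{128}{3}$ ($t = \frac{29}{3} - -33 = \frac{29}{3} + 33 = \frac{128}{3} \approx 42.667$)
$Z = \frac{573}{22}$ ($Z = \left(\frac{1}{22} + 53\right) - 27 = \frac{1167}{22} - 27 = \frac{573}{22} \approx 26.045$)
$1 Z + t = 1 \cdot \frac{573}{22} + \frac{128}{3} = \frac{573}{22} + \frac{128}{3} = \frac{4535}{66}$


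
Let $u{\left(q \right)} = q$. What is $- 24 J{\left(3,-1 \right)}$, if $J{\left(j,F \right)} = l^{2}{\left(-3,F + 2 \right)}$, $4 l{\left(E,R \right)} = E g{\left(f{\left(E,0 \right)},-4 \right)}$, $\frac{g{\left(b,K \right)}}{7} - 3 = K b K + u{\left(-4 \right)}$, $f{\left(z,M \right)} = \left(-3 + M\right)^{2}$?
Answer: $- \frac{27054027}{2} \approx -1.3527 \cdot 10^{7}$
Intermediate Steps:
$g{\left(b,K \right)} = -7 + 7 b K^{2}$ ($g{\left(b,K \right)} = 21 + 7 \left(K b K - 4\right) = 21 + 7 \left(b K^{2} - 4\right) = 21 + 7 \left(-4 + b K^{2}\right) = 21 + \left(-28 + 7 b K^{2}\right) = -7 + 7 b K^{2}$)
$l{\left(E,R \right)} = \frac{1001 E}{4}$ ($l{\left(E,R \right)} = \frac{E \left(-7 + 7 \left(-3 + 0\right)^{2} \left(-4\right)^{2}\right)}{4} = \frac{E \left(-7 + 7 \left(-3\right)^{2} \cdot 16\right)}{4} = \frac{E \left(-7 + 7 \cdot 9 \cdot 16\right)}{4} = \frac{E \left(-7 + 1008\right)}{4} = \frac{E 1001}{4} = \frac{1001 E}{4}$)
$J{\left(j,F \right)} = \frac{9018009}{16}$ ($J{\left(j,F \right)} = \left(\frac{1001}{4} \left(-3\right)\right)^{2} = \left(- \frac{3003}{4}\right)^{2} = \frac{9018009}{16}$)
$- 24 J{\left(3,-1 \right)} = \left(-24\right) \frac{9018009}{16} = - \frac{27054027}{2}$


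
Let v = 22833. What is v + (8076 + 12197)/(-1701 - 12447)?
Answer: 323021011/14148 ≈ 22832.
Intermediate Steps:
v + (8076 + 12197)/(-1701 - 12447) = 22833 + (8076 + 12197)/(-1701 - 12447) = 22833 + 20273/(-14148) = 22833 + 20273*(-1/14148) = 22833 - 20273/14148 = 323021011/14148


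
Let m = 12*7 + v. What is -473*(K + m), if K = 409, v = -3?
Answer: -231770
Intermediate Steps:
m = 81 (m = 12*7 - 3 = 84 - 3 = 81)
-473*(K + m) = -473*(409 + 81) = -473*490 = -231770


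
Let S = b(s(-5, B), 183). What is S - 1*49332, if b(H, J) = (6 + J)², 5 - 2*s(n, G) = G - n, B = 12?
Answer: -13611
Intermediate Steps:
s(n, G) = 5/2 + n/2 - G/2 (s(n, G) = 5/2 - (G - n)/2 = 5/2 + (n/2 - G/2) = 5/2 + n/2 - G/2)
S = 35721 (S = (6 + 183)² = 189² = 35721)
S - 1*49332 = 35721 - 1*49332 = 35721 - 49332 = -13611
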